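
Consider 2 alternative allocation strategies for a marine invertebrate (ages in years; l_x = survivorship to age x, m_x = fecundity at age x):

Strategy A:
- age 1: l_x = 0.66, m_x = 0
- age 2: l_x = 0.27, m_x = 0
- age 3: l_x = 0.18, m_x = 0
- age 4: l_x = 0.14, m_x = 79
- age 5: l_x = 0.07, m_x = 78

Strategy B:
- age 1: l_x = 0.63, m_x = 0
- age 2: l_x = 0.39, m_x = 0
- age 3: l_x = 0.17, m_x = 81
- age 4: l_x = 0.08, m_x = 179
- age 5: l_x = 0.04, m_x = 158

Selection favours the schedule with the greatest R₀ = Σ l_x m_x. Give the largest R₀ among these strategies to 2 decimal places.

Strategy A: R₀ = 0.66×0 + 0.27×0 + 0.18×0 + 0.14×79 + 0.07×78 = 16.5200
Strategy B: R₀ = 0.63×0 + 0.39×0 + 0.17×81 + 0.08×179 + 0.04×158 = 34.4100
Highest R₀: strategy B with 34.4100.

34.41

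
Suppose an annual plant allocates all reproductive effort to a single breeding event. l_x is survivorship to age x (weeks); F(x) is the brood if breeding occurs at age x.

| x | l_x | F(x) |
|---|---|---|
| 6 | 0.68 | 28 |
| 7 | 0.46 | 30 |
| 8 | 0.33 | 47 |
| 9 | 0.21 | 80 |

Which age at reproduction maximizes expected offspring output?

6

Expected offspring if breeding at age x = l_x × F(x):
  age 6: 0.68 × 28 = 19.040
  age 7: 0.46 × 30 = 13.800
  age 8: 0.33 × 47 = 15.510
  age 9: 0.21 × 80 = 16.800
Maximum at age 6 (19.040).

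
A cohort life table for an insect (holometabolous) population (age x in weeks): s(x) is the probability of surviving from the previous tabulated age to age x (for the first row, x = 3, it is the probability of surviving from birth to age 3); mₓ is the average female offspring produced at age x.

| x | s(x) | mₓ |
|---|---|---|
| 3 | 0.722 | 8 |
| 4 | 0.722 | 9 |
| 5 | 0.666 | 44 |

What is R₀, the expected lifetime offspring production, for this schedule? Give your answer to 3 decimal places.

25.743

Survivorship from birth: l_x = s_3·s_4·…·s_x.
  l_3 = 0.72200
  l_4 = 0.52128
  l_5 = 0.34718
R₀ = Σ l_x mₓ:
  age 3: 0.72200 × 8 = 5.7760
  age 4: 0.52128 × 9 = 4.6915
  age 5: 0.34718 × 44 = 15.2759
R₀ = 5.7760 + 4.6915 + 15.2759 = 25.7434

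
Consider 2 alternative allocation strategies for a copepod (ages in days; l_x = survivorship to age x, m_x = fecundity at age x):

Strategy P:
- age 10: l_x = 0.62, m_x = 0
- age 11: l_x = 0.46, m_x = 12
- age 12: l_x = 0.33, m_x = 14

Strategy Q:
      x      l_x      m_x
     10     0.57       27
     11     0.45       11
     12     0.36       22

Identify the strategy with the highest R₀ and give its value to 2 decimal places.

Strategy P: R₀ = 0.62×0 + 0.46×12 + 0.33×14 = 10.1400
Strategy Q: R₀ = 0.57×27 + 0.45×11 + 0.36×22 = 28.2600
Highest R₀: strategy Q with 28.2600.

28.26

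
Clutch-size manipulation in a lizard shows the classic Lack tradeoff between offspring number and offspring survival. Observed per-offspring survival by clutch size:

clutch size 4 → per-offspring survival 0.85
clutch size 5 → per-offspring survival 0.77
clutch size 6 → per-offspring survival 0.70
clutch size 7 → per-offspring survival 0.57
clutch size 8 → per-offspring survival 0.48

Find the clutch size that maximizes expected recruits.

Expected recruits = c × s(c):
  c=4: 4 × 0.85 = 3.400
  c=5: 5 × 0.77 = 3.850
  c=6: 6 × 0.70 = 4.200
  c=7: 7 × 0.57 = 3.990
  c=8: 8 × 0.48 = 3.840
Maximum at c = 6 (4.200 recruits).

6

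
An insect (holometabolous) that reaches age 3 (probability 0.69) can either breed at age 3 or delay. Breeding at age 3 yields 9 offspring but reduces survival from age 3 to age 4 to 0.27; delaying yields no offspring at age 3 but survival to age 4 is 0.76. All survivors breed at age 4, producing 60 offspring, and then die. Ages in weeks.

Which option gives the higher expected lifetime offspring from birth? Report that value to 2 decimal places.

breed at age 3: R₀ = 0.69 × (9 + 0.27 × 60) = 0.69 × 25.2000 = 17.3880
delay to age 4: R₀ = 0.69 × (0.76 × 60) = 0.69 × 45.6000 = 31.4640
Higher: delay to age 4 (31.4640).

31.46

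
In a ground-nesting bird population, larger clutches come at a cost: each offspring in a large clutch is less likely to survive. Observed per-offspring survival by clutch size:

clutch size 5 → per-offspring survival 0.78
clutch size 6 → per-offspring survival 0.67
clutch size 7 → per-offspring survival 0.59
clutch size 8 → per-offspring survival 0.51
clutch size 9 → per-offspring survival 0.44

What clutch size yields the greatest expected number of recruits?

Expected recruits = c × s(c):
  c=5: 5 × 0.78 = 3.900
  c=6: 6 × 0.67 = 4.020
  c=7: 7 × 0.59 = 4.130
  c=8: 8 × 0.51 = 4.080
  c=9: 9 × 0.44 = 3.960
Maximum at c = 7 (4.130 recruits).

7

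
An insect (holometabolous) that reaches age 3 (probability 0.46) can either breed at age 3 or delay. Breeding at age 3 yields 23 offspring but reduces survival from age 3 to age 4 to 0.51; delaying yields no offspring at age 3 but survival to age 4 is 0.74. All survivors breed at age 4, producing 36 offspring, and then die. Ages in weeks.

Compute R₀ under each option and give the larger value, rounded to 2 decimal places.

19.03

breed at age 3: R₀ = 0.46 × (23 + 0.51 × 36) = 0.46 × 41.3600 = 19.0256
delay to age 4: R₀ = 0.46 × (0.74 × 36) = 0.46 × 26.6400 = 12.2544
Higher: breed at age 3 (19.0256).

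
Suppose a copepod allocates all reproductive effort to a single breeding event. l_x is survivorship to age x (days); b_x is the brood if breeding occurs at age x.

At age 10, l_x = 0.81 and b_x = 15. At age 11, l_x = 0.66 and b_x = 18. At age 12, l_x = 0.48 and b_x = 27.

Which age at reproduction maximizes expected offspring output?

12

Expected offspring if breeding at age x = l_x × b_x:
  age 10: 0.81 × 15 = 12.150
  age 11: 0.66 × 18 = 11.880
  age 12: 0.48 × 27 = 12.960
Maximum at age 12 (12.960).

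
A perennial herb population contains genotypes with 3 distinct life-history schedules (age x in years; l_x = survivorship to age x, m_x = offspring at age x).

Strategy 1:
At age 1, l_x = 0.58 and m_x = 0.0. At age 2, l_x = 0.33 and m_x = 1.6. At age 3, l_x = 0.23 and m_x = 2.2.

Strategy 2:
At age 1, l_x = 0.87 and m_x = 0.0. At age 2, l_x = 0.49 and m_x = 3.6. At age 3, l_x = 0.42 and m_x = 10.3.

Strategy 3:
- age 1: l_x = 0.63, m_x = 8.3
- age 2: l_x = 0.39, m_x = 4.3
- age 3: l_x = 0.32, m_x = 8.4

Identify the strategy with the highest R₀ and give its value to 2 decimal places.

Strategy 1: R₀ = 0.58×0.0 + 0.33×1.6 + 0.23×2.2 = 1.0340
Strategy 2: R₀ = 0.87×0.0 + 0.49×3.6 + 0.42×10.3 = 6.0900
Strategy 3: R₀ = 0.63×8.3 + 0.39×4.3 + 0.32×8.4 = 9.5940
Highest R₀: strategy 3 with 9.5940.

9.59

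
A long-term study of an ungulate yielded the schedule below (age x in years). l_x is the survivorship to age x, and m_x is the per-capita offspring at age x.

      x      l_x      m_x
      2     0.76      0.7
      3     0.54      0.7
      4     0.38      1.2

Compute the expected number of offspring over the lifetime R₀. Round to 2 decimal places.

1.37

R₀ = Σ l_x m_x:
  age 2: 0.76 × 0.7 = 0.5320
  age 3: 0.54 × 0.7 = 0.3780
  age 4: 0.38 × 1.2 = 0.4560
R₀ = 0.5320 + 0.3780 + 0.4560 = 1.3660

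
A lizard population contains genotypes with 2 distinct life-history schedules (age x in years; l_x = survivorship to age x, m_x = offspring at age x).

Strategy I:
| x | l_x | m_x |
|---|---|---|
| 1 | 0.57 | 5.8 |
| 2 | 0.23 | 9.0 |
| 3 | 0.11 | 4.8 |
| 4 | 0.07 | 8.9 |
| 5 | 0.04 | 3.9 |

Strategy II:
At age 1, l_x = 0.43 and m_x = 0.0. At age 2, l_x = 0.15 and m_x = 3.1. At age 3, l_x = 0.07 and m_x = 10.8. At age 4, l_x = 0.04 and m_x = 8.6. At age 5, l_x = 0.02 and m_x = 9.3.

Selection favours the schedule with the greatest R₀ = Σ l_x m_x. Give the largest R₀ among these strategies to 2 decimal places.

6.68

Strategy I: R₀ = 0.57×5.8 + 0.23×9.0 + 0.11×4.8 + 0.07×8.9 + 0.04×3.9 = 6.6830
Strategy II: R₀ = 0.43×0.0 + 0.15×3.1 + 0.07×10.8 + 0.04×8.6 + 0.02×9.3 = 1.7510
Highest R₀: strategy I with 6.6830.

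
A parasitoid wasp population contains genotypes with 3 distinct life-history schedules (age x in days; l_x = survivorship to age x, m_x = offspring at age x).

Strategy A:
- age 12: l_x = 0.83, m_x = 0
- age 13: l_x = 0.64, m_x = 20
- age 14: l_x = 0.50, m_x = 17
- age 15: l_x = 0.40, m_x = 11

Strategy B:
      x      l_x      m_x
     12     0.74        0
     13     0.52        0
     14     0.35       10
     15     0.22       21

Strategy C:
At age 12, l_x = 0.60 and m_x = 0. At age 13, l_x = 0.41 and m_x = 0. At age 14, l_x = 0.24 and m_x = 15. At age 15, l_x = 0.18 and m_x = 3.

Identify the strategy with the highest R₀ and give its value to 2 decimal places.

Strategy A: R₀ = 0.83×0 + 0.64×20 + 0.50×17 + 0.40×11 = 25.7000
Strategy B: R₀ = 0.74×0 + 0.52×0 + 0.35×10 + 0.22×21 = 8.1200
Strategy C: R₀ = 0.60×0 + 0.41×0 + 0.24×15 + 0.18×3 = 4.1400
Highest R₀: strategy A with 25.7000.

25.70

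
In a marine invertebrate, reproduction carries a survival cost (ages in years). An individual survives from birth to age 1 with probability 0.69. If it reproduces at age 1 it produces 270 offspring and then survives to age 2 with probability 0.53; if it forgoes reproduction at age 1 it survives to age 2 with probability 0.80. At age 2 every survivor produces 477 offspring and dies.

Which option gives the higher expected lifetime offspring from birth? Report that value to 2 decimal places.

breed at age 1: R₀ = 0.69 × (270 + 0.53 × 477) = 0.69 × 522.8100 = 360.7389
delay to age 2: R₀ = 0.69 × (0.80 × 477) = 0.69 × 381.6000 = 263.3040
Higher: breed at age 1 (360.7389).

360.74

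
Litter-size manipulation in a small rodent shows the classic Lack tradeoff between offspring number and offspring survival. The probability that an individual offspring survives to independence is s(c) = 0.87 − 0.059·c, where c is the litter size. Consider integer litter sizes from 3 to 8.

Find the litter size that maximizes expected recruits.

7

Expected recruits = c × s(c):
  c=3: 3 × 0.693 = 2.079
  c=4: 4 × 0.634 = 2.536
  c=5: 5 × 0.575 = 2.875
  c=6: 6 × 0.516 = 3.096
  c=7: 7 × 0.457 = 3.199
  c=8: 8 × 0.398 = 3.184
Maximum at c = 7 (3.199 recruits).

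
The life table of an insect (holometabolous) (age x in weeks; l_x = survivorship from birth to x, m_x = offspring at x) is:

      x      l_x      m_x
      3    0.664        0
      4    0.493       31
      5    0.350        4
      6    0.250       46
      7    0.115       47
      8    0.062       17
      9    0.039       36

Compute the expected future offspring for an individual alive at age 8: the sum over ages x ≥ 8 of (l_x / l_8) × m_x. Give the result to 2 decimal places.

39.65

l_8 = 0.062. Conditional survival from age 8 to x is l_x / l_8.
  x=8: (0.062/0.062) × 17 = 17.0000
  x=9: (0.039/0.062) × 36 = 22.6452
Sum = 17.0000 + 22.6452 = 39.6452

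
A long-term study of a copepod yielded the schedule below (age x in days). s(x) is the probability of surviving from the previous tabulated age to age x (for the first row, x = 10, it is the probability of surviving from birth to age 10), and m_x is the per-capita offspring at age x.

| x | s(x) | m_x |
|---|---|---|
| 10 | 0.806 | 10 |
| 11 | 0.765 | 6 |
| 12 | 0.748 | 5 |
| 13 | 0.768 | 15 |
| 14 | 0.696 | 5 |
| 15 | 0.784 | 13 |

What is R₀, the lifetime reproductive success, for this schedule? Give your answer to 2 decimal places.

Survivorship from birth: l_x = s_10·s_11·…·s_x.
  l_10 = 0.80600
  l_11 = 0.61659
  l_12 = 0.46121
  l_13 = 0.35421
  l_14 = 0.24653
  l_15 = 0.19328
R₀ = Σ l_x m_x:
  age 10: 0.80600 × 10 = 8.0600
  age 11: 0.61659 × 6 = 3.6995
  age 12: 0.46121 × 5 = 2.3060
  age 13: 0.35421 × 15 = 5.3132
  age 14: 0.24653 × 5 = 1.2327
  age 15: 0.19328 × 13 = 2.5126
R₀ = 8.0600 + 3.6995 + 2.3060 + 5.3132 + 1.2327 + 2.5126 = 23.1240

23.12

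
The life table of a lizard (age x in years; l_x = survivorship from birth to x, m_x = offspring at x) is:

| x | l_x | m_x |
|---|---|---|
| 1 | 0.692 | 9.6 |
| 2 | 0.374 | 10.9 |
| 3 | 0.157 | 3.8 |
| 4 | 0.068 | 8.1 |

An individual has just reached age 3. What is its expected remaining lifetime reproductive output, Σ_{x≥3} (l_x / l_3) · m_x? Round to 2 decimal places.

l_3 = 0.157. Conditional survival from age 3 to x is l_x / l_3.
  x=3: (0.157/0.157) × 3.8 = 3.8000
  x=4: (0.068/0.157) × 8.1 = 3.5083
Sum = 3.8000 + 3.5083 = 7.3083

7.31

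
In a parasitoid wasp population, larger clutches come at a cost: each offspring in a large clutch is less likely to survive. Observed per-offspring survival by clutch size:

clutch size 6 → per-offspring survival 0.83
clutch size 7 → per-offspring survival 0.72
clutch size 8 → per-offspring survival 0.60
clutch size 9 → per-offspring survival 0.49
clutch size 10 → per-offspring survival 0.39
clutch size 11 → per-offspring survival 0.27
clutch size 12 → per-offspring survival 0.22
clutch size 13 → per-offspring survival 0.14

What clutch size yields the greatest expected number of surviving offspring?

7

Expected surviving offspring = c × s(c):
  c=6: 6 × 0.83 = 4.980
  c=7: 7 × 0.72 = 5.040
  c=8: 8 × 0.60 = 4.800
  c=9: 9 × 0.49 = 4.410
  c=10: 10 × 0.39 = 3.900
  c=11: 11 × 0.27 = 2.970
  c=12: 12 × 0.22 = 2.640
  c=13: 13 × 0.14 = 1.820
Maximum at c = 7 (5.040 surviving offspring).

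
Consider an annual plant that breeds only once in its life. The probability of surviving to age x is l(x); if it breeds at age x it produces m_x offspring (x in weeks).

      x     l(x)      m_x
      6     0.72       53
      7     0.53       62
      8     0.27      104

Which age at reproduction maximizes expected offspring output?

6

Expected offspring if breeding at age x = l(x) × m_x:
  age 6: 0.72 × 53 = 38.160
  age 7: 0.53 × 62 = 32.860
  age 8: 0.27 × 104 = 28.080
Maximum at age 6 (38.160).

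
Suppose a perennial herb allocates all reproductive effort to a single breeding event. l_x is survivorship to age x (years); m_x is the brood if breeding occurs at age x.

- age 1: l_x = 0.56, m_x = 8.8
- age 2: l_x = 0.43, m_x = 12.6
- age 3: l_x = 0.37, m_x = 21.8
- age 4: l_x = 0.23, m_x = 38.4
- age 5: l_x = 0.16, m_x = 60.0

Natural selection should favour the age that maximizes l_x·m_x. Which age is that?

5

Expected offspring if breeding at age x = l_x × m_x:
  age 1: 0.56 × 8.8 = 4.928
  age 2: 0.43 × 12.6 = 5.418
  age 3: 0.37 × 21.8 = 8.066
  age 4: 0.23 × 38.4 = 8.832
  age 5: 0.16 × 60.0 = 9.600
Maximum at age 5 (9.600).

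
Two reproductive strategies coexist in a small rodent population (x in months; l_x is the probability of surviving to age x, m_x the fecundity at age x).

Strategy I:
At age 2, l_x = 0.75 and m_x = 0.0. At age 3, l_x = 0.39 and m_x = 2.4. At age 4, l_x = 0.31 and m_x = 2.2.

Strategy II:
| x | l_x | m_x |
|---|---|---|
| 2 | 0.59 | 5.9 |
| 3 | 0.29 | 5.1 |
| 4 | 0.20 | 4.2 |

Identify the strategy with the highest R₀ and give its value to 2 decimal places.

5.80

Strategy I: R₀ = 0.75×0.0 + 0.39×2.4 + 0.31×2.2 = 1.6180
Strategy II: R₀ = 0.59×5.9 + 0.29×5.1 + 0.20×4.2 = 5.8000
Highest R₀: strategy II with 5.8000.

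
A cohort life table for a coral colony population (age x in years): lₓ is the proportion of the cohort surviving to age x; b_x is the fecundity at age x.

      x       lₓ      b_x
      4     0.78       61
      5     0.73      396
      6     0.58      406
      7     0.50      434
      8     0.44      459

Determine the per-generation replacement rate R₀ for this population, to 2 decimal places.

991.10

R₀ = Σ lₓ b_x:
  age 4: 0.78 × 61 = 47.5800
  age 5: 0.73 × 396 = 289.0800
  age 6: 0.58 × 406 = 235.4800
  age 7: 0.50 × 434 = 217.0000
  age 8: 0.44 × 459 = 201.9600
R₀ = 47.5800 + 289.0800 + 235.4800 + 217.0000 + 201.9600 = 991.1000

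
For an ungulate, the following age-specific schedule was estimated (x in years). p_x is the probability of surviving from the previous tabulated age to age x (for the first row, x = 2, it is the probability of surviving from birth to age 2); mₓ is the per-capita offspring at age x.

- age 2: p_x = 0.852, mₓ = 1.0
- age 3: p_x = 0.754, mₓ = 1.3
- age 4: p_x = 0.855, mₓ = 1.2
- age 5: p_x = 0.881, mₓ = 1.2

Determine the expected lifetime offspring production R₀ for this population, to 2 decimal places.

2.93

Survivorship from birth: l_x = p_2·p_3·…·p_x.
  l_2 = 0.85200
  l_3 = 0.64241
  l_4 = 0.54926
  l_5 = 0.48390
R₀ = Σ l_x mₓ:
  age 2: 0.85200 × 1.0 = 0.8520
  age 3: 0.64241 × 1.3 = 0.8351
  age 4: 0.54926 × 1.2 = 0.6591
  age 5: 0.48390 × 1.2 = 0.5807
R₀ = 0.8520 + 0.8351 + 0.6591 + 0.5807 = 2.9269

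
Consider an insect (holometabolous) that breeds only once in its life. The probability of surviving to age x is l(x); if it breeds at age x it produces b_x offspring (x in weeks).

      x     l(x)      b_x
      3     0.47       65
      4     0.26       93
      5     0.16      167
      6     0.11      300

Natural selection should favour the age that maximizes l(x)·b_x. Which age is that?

Expected offspring if breeding at age x = l(x) × b_x:
  age 3: 0.47 × 65 = 30.550
  age 4: 0.26 × 93 = 24.180
  age 5: 0.16 × 167 = 26.720
  age 6: 0.11 × 300 = 33.000
Maximum at age 6 (33.000).

6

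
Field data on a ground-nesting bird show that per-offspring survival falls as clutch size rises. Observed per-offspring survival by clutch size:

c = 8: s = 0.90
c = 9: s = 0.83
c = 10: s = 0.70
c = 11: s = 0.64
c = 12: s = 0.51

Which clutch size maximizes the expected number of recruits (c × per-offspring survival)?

9

Expected recruits = c × s(c):
  c=8: 8 × 0.90 = 7.200
  c=9: 9 × 0.83 = 7.470
  c=10: 10 × 0.70 = 7.000
  c=11: 11 × 0.64 = 7.040
  c=12: 12 × 0.51 = 6.120
Maximum at c = 9 (7.470 recruits).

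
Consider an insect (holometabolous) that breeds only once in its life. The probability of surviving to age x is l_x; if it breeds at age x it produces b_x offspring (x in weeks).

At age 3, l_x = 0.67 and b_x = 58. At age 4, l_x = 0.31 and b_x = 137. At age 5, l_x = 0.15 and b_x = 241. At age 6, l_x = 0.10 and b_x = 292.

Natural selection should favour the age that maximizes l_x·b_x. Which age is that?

4

Expected offspring if breeding at age x = l_x × b_x:
  age 3: 0.67 × 58 = 38.860
  age 4: 0.31 × 137 = 42.470
  age 5: 0.15 × 241 = 36.150
  age 6: 0.10 × 292 = 29.200
Maximum at age 4 (42.470).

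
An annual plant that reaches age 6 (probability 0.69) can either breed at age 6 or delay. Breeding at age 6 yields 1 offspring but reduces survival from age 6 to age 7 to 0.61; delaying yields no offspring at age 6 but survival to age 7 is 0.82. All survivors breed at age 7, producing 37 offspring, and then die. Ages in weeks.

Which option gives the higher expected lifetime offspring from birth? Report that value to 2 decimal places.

breed at age 6: R₀ = 0.69 × (1 + 0.61 × 37) = 0.69 × 23.5700 = 16.2633
delay to age 7: R₀ = 0.69 × (0.82 × 37) = 0.69 × 30.3400 = 20.9346
Higher: delay to age 7 (20.9346).

20.93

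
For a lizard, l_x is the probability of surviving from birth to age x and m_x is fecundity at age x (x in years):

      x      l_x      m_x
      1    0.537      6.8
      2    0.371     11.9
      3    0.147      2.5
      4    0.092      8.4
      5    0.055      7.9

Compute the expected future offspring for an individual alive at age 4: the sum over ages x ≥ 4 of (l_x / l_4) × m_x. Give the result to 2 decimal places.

l_4 = 0.092. Conditional survival from age 4 to x is l_x / l_4.
  x=4: (0.092/0.092) × 8.4 = 8.4000
  x=5: (0.055/0.092) × 7.9 = 4.7228
Sum = 8.4000 + 4.7228 = 13.1228

13.12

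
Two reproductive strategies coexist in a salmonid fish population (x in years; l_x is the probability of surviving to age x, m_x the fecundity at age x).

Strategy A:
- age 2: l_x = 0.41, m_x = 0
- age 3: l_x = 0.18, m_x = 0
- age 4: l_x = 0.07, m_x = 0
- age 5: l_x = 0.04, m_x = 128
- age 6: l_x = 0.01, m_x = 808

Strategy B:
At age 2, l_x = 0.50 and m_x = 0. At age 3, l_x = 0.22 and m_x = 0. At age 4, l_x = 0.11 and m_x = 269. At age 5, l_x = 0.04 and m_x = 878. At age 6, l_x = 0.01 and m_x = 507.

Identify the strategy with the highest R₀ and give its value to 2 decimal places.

69.78

Strategy A: R₀ = 0.41×0 + 0.18×0 + 0.07×0 + 0.04×128 + 0.01×808 = 13.2000
Strategy B: R₀ = 0.50×0 + 0.22×0 + 0.11×269 + 0.04×878 + 0.01×507 = 69.7800
Highest R₀: strategy B with 69.7800.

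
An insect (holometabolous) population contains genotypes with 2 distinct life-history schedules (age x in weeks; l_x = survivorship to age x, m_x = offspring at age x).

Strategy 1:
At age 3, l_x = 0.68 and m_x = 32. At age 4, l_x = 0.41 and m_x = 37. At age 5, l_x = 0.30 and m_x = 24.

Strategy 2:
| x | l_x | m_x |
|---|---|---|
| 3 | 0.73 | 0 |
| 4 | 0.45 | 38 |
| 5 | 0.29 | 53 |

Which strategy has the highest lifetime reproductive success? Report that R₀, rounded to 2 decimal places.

Strategy 1: R₀ = 0.68×32 + 0.41×37 + 0.30×24 = 44.1300
Strategy 2: R₀ = 0.73×0 + 0.45×38 + 0.29×53 = 32.4700
Highest R₀: strategy 1 with 44.1300.

44.13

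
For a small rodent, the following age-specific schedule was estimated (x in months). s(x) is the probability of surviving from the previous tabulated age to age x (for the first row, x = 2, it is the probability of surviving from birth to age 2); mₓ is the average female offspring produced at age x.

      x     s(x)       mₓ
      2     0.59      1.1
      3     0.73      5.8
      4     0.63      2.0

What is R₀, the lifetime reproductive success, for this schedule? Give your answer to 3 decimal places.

Survivorship from birth: l_x = s_2·s_3·…·s_x.
  l_2 = 0.59000
  l_3 = 0.43070
  l_4 = 0.27134
R₀ = Σ l_x mₓ:
  age 2: 0.59000 × 1.1 = 0.6490
  age 3: 0.43070 × 5.8 = 2.4981
  age 4: 0.27134 × 2.0 = 0.5427
R₀ = 0.6490 + 2.4981 + 0.5427 = 3.6897

3.690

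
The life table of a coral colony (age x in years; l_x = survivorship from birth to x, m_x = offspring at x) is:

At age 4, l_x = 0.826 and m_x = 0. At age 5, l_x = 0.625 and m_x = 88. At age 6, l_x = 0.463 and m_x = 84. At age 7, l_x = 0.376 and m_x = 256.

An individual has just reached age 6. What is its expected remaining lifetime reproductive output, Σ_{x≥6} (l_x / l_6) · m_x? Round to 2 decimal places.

291.90

l_6 = 0.463. Conditional survival from age 6 to x is l_x / l_6.
  x=6: (0.463/0.463) × 84 = 84.0000
  x=7: (0.376/0.463) × 256 = 207.8963
Sum = 84.0000 + 207.8963 = 291.8963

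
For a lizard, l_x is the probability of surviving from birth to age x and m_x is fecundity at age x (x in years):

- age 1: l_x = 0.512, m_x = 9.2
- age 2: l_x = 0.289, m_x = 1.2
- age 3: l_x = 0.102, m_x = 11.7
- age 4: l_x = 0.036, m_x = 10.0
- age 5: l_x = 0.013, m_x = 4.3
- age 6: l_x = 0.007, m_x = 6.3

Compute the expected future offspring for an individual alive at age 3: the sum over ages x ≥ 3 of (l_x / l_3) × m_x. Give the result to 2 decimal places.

16.21

l_3 = 0.102. Conditional survival from age 3 to x is l_x / l_3.
  x=3: (0.102/0.102) × 11.7 = 11.7000
  x=4: (0.036/0.102) × 10.0 = 3.5294
  x=5: (0.013/0.102) × 4.3 = 0.5480
  x=6: (0.007/0.102) × 6.3 = 0.4324
Sum = 11.7000 + 3.5294 + 0.5480 + 0.4324 = 16.2098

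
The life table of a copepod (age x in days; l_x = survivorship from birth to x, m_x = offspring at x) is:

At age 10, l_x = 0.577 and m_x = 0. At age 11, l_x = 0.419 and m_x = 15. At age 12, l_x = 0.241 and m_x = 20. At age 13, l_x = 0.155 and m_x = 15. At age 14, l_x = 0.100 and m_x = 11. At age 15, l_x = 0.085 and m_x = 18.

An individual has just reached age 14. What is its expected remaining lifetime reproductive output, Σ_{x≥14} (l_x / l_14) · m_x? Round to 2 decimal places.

26.30

l_14 = 0.100. Conditional survival from age 14 to x is l_x / l_14.
  x=14: (0.100/0.100) × 11 = 11.0000
  x=15: (0.085/0.100) × 18 = 15.3000
Sum = 11.0000 + 15.3000 = 26.3000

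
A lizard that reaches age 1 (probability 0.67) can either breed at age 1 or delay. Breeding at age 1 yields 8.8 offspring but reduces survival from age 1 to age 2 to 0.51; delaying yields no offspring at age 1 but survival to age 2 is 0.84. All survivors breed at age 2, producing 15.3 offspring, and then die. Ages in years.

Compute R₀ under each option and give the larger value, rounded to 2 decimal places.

breed at age 1: R₀ = 0.67 × (8.8 + 0.51 × 15.3) = 0.67 × 16.6030 = 11.1240
delay to age 2: R₀ = 0.67 × (0.84 × 15.3) = 0.67 × 12.8520 = 8.6108
Higher: breed at age 1 (11.1240).

11.12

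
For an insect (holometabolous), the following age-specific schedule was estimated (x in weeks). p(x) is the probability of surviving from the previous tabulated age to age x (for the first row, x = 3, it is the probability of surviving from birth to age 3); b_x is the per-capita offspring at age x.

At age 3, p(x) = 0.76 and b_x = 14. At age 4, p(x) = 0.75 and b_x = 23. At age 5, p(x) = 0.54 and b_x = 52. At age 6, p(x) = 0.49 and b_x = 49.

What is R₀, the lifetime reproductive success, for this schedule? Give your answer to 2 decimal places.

Survivorship from birth: l_x = p_3·p_4·…·p_x.
  l_3 = 0.76000
  l_4 = 0.57000
  l_5 = 0.30780
  l_6 = 0.15082
R₀ = Σ l_x b_x:
  age 3: 0.76000 × 14 = 10.6400
  age 4: 0.57000 × 23 = 13.1100
  age 5: 0.30780 × 52 = 16.0056
  age 6: 0.15082 × 49 = 7.3902
R₀ = 10.6400 + 13.1100 + 16.0056 + 7.3902 = 47.1458

47.15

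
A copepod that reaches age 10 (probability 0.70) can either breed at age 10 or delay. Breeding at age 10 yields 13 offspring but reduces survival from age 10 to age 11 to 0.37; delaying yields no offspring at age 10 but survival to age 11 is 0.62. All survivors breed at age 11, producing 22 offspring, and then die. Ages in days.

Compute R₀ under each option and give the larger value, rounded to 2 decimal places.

breed at age 10: R₀ = 0.70 × (13 + 0.37 × 22) = 0.70 × 21.1400 = 14.7980
delay to age 11: R₀ = 0.70 × (0.62 × 22) = 0.70 × 13.6400 = 9.5480
Higher: breed at age 10 (14.7980).

14.80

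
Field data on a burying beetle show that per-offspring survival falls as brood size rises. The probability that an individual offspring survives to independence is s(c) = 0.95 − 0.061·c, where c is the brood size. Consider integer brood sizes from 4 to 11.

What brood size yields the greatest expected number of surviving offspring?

Expected surviving offspring = c × s(c):
  c=4: 4 × 0.706 = 2.824
  c=5: 5 × 0.645 = 3.225
  c=6: 6 × 0.584 = 3.504
  c=7: 7 × 0.523 = 3.661
  c=8: 8 × 0.462 = 3.696
  c=9: 9 × 0.401 = 3.609
  c=10: 10 × 0.340 = 3.400
  c=11: 11 × 0.279 = 3.069
Maximum at c = 8 (3.696 surviving offspring).

8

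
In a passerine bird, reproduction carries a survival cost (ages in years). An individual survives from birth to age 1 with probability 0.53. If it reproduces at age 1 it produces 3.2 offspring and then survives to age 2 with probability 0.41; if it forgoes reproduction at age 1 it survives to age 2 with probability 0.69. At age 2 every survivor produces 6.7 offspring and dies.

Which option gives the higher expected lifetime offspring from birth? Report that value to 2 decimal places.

3.15

breed at age 1: R₀ = 0.53 × (3.2 + 0.41 × 6.7) = 0.53 × 5.9470 = 3.1519
delay to age 2: R₀ = 0.53 × (0.69 × 6.7) = 0.53 × 4.6230 = 2.4502
Higher: breed at age 1 (3.1519).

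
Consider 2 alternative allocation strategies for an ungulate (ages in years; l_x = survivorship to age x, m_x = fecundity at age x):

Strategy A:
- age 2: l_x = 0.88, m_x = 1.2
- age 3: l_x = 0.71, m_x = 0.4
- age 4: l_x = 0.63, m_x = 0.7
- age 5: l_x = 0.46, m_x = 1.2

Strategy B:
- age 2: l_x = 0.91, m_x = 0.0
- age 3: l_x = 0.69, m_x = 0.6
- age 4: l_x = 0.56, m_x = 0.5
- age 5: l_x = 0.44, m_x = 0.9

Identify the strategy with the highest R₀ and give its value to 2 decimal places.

Strategy A: R₀ = 0.88×1.2 + 0.71×0.4 + 0.63×0.7 + 0.46×1.2 = 2.3330
Strategy B: R₀ = 0.91×0.0 + 0.69×0.6 + 0.56×0.5 + 0.44×0.9 = 1.0900
Highest R₀: strategy A with 2.3330.

2.33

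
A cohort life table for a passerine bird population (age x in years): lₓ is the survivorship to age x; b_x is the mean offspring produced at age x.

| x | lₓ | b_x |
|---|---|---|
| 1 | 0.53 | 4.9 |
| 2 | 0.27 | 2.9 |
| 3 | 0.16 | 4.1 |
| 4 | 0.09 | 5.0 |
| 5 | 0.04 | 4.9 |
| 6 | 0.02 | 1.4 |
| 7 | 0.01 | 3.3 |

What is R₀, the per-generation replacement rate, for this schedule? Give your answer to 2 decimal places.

R₀ = Σ lₓ b_x:
  age 1: 0.53 × 4.9 = 2.5970
  age 2: 0.27 × 2.9 = 0.7830
  age 3: 0.16 × 4.1 = 0.6560
  age 4: 0.09 × 5.0 = 0.4500
  age 5: 0.04 × 4.9 = 0.1960
  age 6: 0.02 × 1.4 = 0.0280
  age 7: 0.01 × 3.3 = 0.0330
R₀ = 2.5970 + 0.7830 + 0.6560 + 0.4500 + 0.1960 + 0.0280 + 0.0330 = 4.7430

4.74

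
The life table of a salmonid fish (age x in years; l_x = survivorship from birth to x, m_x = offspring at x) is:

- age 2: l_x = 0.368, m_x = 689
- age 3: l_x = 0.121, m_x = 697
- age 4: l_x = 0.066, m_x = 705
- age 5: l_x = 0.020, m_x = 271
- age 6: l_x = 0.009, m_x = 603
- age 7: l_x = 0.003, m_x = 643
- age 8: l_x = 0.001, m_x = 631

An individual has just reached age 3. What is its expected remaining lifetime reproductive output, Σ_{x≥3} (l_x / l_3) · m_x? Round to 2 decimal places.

1192.35

l_3 = 0.121. Conditional survival from age 3 to x is l_x / l_3.
  x=3: (0.121/0.121) × 697 = 697.0000
  x=4: (0.066/0.121) × 705 = 384.5455
  x=5: (0.020/0.121) × 271 = 44.7934
  x=6: (0.009/0.121) × 603 = 44.8512
  x=7: (0.003/0.121) × 643 = 15.9421
  x=8: (0.001/0.121) × 631 = 5.2149
Sum = 697.0000 + 384.5455 + 44.7934 + 44.8512 + 15.9421 + 5.2149 = 1192.3471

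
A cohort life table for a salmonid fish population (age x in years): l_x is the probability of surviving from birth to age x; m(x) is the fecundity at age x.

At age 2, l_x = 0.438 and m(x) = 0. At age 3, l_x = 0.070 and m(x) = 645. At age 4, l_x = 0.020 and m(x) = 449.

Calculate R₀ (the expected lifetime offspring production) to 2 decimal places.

R₀ = Σ l_x m(x):
  age 2: 0.438 × 0 = 0.0000
  age 3: 0.070 × 645 = 45.1500
  age 4: 0.020 × 449 = 8.9800
R₀ = 0.0000 + 45.1500 + 8.9800 = 54.1300

54.13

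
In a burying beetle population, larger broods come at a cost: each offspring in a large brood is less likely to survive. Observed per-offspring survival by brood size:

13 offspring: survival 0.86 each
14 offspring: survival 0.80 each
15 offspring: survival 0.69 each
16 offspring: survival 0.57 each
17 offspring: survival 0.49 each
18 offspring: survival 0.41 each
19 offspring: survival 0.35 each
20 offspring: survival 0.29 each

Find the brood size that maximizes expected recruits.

Expected recruits = c × s(c):
  c=13: 13 × 0.86 = 11.180
  c=14: 14 × 0.80 = 11.200
  c=15: 15 × 0.69 = 10.350
  c=16: 16 × 0.57 = 9.120
  c=17: 17 × 0.49 = 8.330
  c=18: 18 × 0.41 = 7.380
  c=19: 19 × 0.35 = 6.650
  c=20: 20 × 0.29 = 5.800
Maximum at c = 14 (11.200 recruits).

14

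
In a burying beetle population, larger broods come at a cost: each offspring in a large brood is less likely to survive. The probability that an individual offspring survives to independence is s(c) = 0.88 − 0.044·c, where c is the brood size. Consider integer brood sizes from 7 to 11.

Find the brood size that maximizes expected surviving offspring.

Expected surviving offspring = c × s(c):
  c=7: 7 × 0.572 = 4.004
  c=8: 8 × 0.528 = 4.224
  c=9: 9 × 0.484 = 4.356
  c=10: 10 × 0.440 = 4.400
  c=11: 11 × 0.396 = 4.356
Maximum at c = 10 (4.400 surviving offspring).

10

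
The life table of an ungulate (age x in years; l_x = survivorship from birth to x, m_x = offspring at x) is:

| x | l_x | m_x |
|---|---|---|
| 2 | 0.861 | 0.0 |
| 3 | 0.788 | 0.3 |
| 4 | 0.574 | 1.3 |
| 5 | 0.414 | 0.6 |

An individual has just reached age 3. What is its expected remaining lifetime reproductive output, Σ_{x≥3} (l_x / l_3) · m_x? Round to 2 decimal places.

l_3 = 0.788. Conditional survival from age 3 to x is l_x / l_3.
  x=3: (0.788/0.788) × 0.3 = 0.3000
  x=4: (0.574/0.788) × 1.3 = 0.9470
  x=5: (0.414/0.788) × 0.6 = 0.3152
Sum = 0.3000 + 0.9470 + 0.3152 = 1.5622

1.56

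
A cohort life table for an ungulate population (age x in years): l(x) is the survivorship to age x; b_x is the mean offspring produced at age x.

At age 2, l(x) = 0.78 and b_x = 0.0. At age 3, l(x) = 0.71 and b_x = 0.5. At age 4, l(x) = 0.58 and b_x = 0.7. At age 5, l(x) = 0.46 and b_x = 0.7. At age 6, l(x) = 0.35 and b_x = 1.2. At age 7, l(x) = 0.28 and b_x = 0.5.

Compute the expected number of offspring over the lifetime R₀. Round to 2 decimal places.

1.64

R₀ = Σ l(x) b_x:
  age 2: 0.78 × 0.0 = 0.0000
  age 3: 0.71 × 0.5 = 0.3550
  age 4: 0.58 × 0.7 = 0.4060
  age 5: 0.46 × 0.7 = 0.3220
  age 6: 0.35 × 1.2 = 0.4200
  age 7: 0.28 × 0.5 = 0.1400
R₀ = 0.0000 + 0.3550 + 0.4060 + 0.3220 + 0.4200 + 0.1400 = 1.6430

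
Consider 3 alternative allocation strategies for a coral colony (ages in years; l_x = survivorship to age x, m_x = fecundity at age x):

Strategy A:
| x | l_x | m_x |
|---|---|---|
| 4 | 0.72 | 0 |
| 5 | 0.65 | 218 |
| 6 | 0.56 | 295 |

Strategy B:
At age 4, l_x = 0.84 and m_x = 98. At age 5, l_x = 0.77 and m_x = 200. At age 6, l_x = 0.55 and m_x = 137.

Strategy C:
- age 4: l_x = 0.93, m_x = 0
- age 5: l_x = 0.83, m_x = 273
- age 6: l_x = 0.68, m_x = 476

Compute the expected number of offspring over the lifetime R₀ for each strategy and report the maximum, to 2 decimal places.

550.27

Strategy A: R₀ = 0.72×0 + 0.65×218 + 0.56×295 = 306.9000
Strategy B: R₀ = 0.84×98 + 0.77×200 + 0.55×137 = 311.6700
Strategy C: R₀ = 0.93×0 + 0.83×273 + 0.68×476 = 550.2700
Highest R₀: strategy C with 550.2700.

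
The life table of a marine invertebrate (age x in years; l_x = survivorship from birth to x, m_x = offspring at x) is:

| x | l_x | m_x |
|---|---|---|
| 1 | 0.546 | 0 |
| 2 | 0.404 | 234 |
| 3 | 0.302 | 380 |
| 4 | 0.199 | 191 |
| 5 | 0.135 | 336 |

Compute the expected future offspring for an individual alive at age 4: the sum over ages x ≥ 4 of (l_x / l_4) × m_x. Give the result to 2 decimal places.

418.94

l_4 = 0.199. Conditional survival from age 4 to x is l_x / l_4.
  x=4: (0.199/0.199) × 191 = 191.0000
  x=5: (0.135/0.199) × 336 = 227.9397
Sum = 191.0000 + 227.9397 = 418.9397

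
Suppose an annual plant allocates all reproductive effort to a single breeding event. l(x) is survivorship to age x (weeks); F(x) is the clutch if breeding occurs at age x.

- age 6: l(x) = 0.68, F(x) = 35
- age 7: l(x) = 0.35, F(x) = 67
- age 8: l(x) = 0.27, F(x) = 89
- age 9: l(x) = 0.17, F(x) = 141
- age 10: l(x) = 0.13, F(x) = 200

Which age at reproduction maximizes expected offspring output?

Expected offspring if breeding at age x = l(x) × F(x):
  age 6: 0.68 × 35 = 23.800
  age 7: 0.35 × 67 = 23.450
  age 8: 0.27 × 89 = 24.030
  age 9: 0.17 × 141 = 23.970
  age 10: 0.13 × 200 = 26.000
Maximum at age 10 (26.000).

10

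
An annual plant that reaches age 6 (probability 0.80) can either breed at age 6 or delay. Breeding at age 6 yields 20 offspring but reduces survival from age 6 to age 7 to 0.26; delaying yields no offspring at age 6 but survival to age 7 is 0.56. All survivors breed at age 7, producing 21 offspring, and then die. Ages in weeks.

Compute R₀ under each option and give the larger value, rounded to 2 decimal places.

breed at age 6: R₀ = 0.80 × (20 + 0.26 × 21) = 0.80 × 25.4600 = 20.3680
delay to age 7: R₀ = 0.80 × (0.56 × 21) = 0.80 × 11.7600 = 9.4080
Higher: breed at age 6 (20.3680).

20.37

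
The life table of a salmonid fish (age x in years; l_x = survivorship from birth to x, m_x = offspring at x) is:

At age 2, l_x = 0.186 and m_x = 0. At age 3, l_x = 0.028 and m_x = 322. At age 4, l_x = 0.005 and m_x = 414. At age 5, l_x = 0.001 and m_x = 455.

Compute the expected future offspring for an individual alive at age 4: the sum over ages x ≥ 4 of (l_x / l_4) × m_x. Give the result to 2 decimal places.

505.00

l_4 = 0.005. Conditional survival from age 4 to x is l_x / l_4.
  x=4: (0.005/0.005) × 414 = 414.0000
  x=5: (0.001/0.005) × 455 = 91.0000
Sum = 414.0000 + 91.0000 = 505.0000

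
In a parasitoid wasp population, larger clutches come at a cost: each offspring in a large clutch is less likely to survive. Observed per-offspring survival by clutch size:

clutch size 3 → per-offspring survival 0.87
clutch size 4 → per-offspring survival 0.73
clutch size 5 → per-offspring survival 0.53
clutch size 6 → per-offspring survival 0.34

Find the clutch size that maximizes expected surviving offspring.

4

Expected surviving offspring = c × s(c):
  c=3: 3 × 0.87 = 2.610
  c=4: 4 × 0.73 = 2.920
  c=5: 5 × 0.53 = 2.650
  c=6: 6 × 0.34 = 2.040
Maximum at c = 4 (2.920 surviving offspring).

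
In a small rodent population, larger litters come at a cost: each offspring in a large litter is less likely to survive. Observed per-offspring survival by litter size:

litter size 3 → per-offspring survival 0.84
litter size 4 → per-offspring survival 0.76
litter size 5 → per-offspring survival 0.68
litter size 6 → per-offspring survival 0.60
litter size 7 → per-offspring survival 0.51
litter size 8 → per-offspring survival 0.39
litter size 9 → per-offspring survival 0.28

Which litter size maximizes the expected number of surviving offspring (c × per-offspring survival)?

Expected surviving offspring = c × s(c):
  c=3: 3 × 0.84 = 2.520
  c=4: 4 × 0.76 = 3.040
  c=5: 5 × 0.68 = 3.400
  c=6: 6 × 0.60 = 3.600
  c=7: 7 × 0.51 = 3.570
  c=8: 8 × 0.39 = 3.120
  c=9: 9 × 0.28 = 2.520
Maximum at c = 6 (3.600 surviving offspring).

6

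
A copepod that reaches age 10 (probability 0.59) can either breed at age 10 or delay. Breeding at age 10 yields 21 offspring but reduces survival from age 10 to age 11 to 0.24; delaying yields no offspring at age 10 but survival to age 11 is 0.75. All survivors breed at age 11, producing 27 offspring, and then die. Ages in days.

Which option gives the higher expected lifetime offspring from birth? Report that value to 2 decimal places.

16.21

breed at age 10: R₀ = 0.59 × (21 + 0.24 × 27) = 0.59 × 27.4800 = 16.2132
delay to age 11: R₀ = 0.59 × (0.75 × 27) = 0.59 × 20.2500 = 11.9475
Higher: breed at age 10 (16.2132).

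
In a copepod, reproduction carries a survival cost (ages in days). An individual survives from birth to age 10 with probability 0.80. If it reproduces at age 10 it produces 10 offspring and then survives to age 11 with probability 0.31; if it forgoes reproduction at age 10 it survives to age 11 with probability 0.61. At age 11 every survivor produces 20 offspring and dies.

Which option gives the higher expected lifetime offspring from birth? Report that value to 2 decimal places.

breed at age 10: R₀ = 0.80 × (10 + 0.31 × 20) = 0.80 × 16.2000 = 12.9600
delay to age 11: R₀ = 0.80 × (0.61 × 20) = 0.80 × 12.2000 = 9.7600
Higher: breed at age 10 (12.9600).

12.96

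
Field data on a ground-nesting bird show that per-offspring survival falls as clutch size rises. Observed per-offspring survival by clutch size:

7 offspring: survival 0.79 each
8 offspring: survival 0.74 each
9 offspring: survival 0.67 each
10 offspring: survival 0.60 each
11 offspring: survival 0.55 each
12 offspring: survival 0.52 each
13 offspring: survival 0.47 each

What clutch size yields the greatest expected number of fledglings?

Expected fledglings = c × s(c):
  c=7: 7 × 0.79 = 5.530
  c=8: 8 × 0.74 = 5.920
  c=9: 9 × 0.67 = 6.030
  c=10: 10 × 0.60 = 6.000
  c=11: 11 × 0.55 = 6.050
  c=12: 12 × 0.52 = 6.240
  c=13: 13 × 0.47 = 6.110
Maximum at c = 12 (6.240 fledglings).

12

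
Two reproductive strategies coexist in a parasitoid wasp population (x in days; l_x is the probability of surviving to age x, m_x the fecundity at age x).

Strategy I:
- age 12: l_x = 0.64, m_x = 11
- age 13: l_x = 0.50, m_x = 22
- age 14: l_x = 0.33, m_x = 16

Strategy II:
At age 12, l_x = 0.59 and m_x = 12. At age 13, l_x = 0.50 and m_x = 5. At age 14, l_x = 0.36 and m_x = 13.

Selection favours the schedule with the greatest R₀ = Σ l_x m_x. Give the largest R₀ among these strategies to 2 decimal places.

23.32

Strategy I: R₀ = 0.64×11 + 0.50×22 + 0.33×16 = 23.3200
Strategy II: R₀ = 0.59×12 + 0.50×5 + 0.36×13 = 14.2600
Highest R₀: strategy I with 23.3200.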